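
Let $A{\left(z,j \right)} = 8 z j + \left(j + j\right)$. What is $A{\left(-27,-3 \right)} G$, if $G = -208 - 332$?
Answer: $-346680$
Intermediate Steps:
$A{\left(z,j \right)} = 2 j + 8 j z$ ($A{\left(z,j \right)} = 8 j z + 2 j = 2 j + 8 j z$)
$G = -540$
$A{\left(-27,-3 \right)} G = 2 \left(-3\right) \left(1 + 4 \left(-27\right)\right) \left(-540\right) = 2 \left(-3\right) \left(1 - 108\right) \left(-540\right) = 2 \left(-3\right) \left(-107\right) \left(-540\right) = 642 \left(-540\right) = -346680$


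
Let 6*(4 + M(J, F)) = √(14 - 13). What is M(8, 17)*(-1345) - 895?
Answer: 25565/6 ≈ 4260.8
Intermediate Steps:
M(J, F) = -23/6 (M(J, F) = -4 + √(14 - 13)/6 = -4 + √1/6 = -4 + (⅙)*1 = -4 + ⅙ = -23/6)
M(8, 17)*(-1345) - 895 = -23/6*(-1345) - 895 = 30935/6 - 895 = 25565/6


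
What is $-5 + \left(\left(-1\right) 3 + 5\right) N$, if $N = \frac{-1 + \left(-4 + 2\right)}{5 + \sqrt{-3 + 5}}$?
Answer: $- \frac{145}{23} + \frac{6 \sqrt{2}}{23} \approx -5.9354$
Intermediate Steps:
$N = - \frac{3}{5 + \sqrt{2}}$ ($N = \frac{-1 - 2}{5 + \sqrt{2}} = - \frac{3}{5 + \sqrt{2}} \approx -0.46771$)
$-5 + \left(\left(-1\right) 3 + 5\right) N = -5 + \left(\left(-1\right) 3 + 5\right) \left(- \frac{15}{23} + \frac{3 \sqrt{2}}{23}\right) = -5 + \left(-3 + 5\right) \left(- \frac{15}{23} + \frac{3 \sqrt{2}}{23}\right) = -5 + 2 \left(- \frac{15}{23} + \frac{3 \sqrt{2}}{23}\right) = -5 - \left(\frac{30}{23} - \frac{6 \sqrt{2}}{23}\right) = - \frac{145}{23} + \frac{6 \sqrt{2}}{23}$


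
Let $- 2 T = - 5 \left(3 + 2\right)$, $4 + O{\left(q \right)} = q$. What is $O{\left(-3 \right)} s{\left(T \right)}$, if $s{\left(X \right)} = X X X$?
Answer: $- \frac{109375}{8} \approx -13672.0$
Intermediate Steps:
$O{\left(q \right)} = -4 + q$
$T = \frac{25}{2}$ ($T = - \frac{\left(-5\right) \left(3 + 2\right)}{2} = - \frac{\left(-5\right) 5}{2} = \left(- \frac{1}{2}\right) \left(-25\right) = \frac{25}{2} \approx 12.5$)
$s{\left(X \right)} = X^{3}$ ($s{\left(X \right)} = X^{2} X = X^{3}$)
$O{\left(-3 \right)} s{\left(T \right)} = \left(-4 - 3\right) \left(\frac{25}{2}\right)^{3} = \left(-7\right) \frac{15625}{8} = - \frac{109375}{8}$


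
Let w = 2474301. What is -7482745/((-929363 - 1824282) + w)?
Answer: 7482745/279344 ≈ 26.787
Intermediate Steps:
-7482745/((-929363 - 1824282) + w) = -7482745/((-929363 - 1824282) + 2474301) = -7482745/(-2753645 + 2474301) = -7482745/(-279344) = -7482745*(-1/279344) = 7482745/279344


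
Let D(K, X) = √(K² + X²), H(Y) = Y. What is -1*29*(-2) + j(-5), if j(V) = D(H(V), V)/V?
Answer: 58 - √2 ≈ 56.586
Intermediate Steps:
j(V) = √2*√(V²)/V (j(V) = √(V² + V²)/V = √(2*V²)/V = (√2*√(V²))/V = √2*√(V²)/V)
-1*29*(-2) + j(-5) = -1*29*(-2) + √2*√((-5)²)/(-5) = -29*(-2) + √2*(-⅕)*√25 = 58 + √2*(-⅕)*5 = 58 - √2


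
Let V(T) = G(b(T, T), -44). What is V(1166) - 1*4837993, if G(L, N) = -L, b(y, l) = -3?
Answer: -4837990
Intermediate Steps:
V(T) = 3 (V(T) = -1*(-3) = 3)
V(1166) - 1*4837993 = 3 - 1*4837993 = 3 - 4837993 = -4837990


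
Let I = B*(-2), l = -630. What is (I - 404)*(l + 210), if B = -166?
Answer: 30240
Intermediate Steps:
I = 332 (I = -166*(-2) = 332)
(I - 404)*(l + 210) = (332 - 404)*(-630 + 210) = -72*(-420) = 30240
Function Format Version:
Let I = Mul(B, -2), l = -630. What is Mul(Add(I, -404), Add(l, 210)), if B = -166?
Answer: 30240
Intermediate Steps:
I = 332 (I = Mul(-166, -2) = 332)
Mul(Add(I, -404), Add(l, 210)) = Mul(Add(332, -404), Add(-630, 210)) = Mul(-72, -420) = 30240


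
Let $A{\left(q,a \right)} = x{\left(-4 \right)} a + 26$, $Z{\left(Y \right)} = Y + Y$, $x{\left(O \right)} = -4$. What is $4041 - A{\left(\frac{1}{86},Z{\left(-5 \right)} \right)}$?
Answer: $3975$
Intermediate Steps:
$Z{\left(Y \right)} = 2 Y$
$A{\left(q,a \right)} = 26 - 4 a$ ($A{\left(q,a \right)} = - 4 a + 26 = 26 - 4 a$)
$4041 - A{\left(\frac{1}{86},Z{\left(-5 \right)} \right)} = 4041 - \left(26 - 4 \cdot 2 \left(-5\right)\right) = 4041 - \left(26 - -40\right) = 4041 - \left(26 + 40\right) = 4041 - 66 = 3975$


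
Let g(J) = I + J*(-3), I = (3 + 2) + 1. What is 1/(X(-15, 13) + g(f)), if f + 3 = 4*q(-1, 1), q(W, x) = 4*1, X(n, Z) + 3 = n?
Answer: -1/51 ≈ -0.019608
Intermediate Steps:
X(n, Z) = -3 + n
q(W, x) = 4
I = 6 (I = 5 + 1 = 6)
f = 13 (f = -3 + 4*4 = -3 + 16 = 13)
g(J) = 6 - 3*J (g(J) = 6 + J*(-3) = 6 - 3*J)
1/(X(-15, 13) + g(f)) = 1/((-3 - 15) + (6 - 3*13)) = 1/(-18 + (6 - 39)) = 1/(-18 - 33) = 1/(-51) = -1/51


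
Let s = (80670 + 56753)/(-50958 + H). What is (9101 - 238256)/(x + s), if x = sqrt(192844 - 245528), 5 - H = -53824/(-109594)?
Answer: 4818105145908010975755165/410771359168459602656117 + 3572899409499292837616790*I*sqrt(13171)/410771359168459602656117 ≈ 11.729 + 998.23*I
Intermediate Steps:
H = 247073/54797 (H = 5 - (-53824)/(-109594) = 5 - (-53824)*(-1)/109594 = 5 - 1*26912/54797 = 5 - 26912/54797 = 247073/54797 ≈ 4.5089)
x = 2*I*sqrt(13171) (x = sqrt(-52684) = 2*I*sqrt(13171) ≈ 229.53*I)
s = -7530368131/2792098453 (s = (80670 + 56753)/(-50958 + 247073/54797) = 137423/(-2792098453/54797) = 137423*(-54797/2792098453) = -7530368131/2792098453 ≈ -2.6970)
(9101 - 238256)/(x + s) = (9101 - 238256)/(2*I*sqrt(13171) - 7530368131/2792098453) = -229155/(-7530368131/2792098453 + 2*I*sqrt(13171))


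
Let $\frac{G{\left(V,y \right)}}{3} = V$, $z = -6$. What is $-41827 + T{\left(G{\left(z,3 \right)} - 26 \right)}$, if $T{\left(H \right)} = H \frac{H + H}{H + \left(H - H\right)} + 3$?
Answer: $-41912$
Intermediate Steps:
$G{\left(V,y \right)} = 3 V$
$T{\left(H \right)} = 3 + 2 H$ ($T{\left(H \right)} = H \frac{2 H}{H + 0} + 3 = H \frac{2 H}{H} + 3 = H 2 + 3 = 2 H + 3 = 3 + 2 H$)
$-41827 + T{\left(G{\left(z,3 \right)} - 26 \right)} = -41827 + \left(3 + 2 \left(3 \left(-6\right) - 26\right)\right) = -41827 + \left(3 + 2 \left(-18 - 26\right)\right) = -41827 + \left(3 + 2 \left(-44\right)\right) = -41827 + \left(3 - 88\right) = -41827 - 85 = -41912$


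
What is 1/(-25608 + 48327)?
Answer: 1/22719 ≈ 4.4016e-5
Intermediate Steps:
1/(-25608 + 48327) = 1/22719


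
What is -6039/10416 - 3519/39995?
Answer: -92727903/138862640 ≈ -0.66777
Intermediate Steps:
-6039/10416 - 3519/39995 = -6039*1/10416 - 3519*1/39995 = -2013/3472 - 3519/39995 = -92727903/138862640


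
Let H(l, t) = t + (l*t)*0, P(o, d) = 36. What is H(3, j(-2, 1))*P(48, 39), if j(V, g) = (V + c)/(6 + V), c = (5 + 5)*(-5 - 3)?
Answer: -738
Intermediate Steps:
c = -80 (c = 10*(-8) = -80)
j(V, g) = (-80 + V)/(6 + V) (j(V, g) = (V - 80)/(6 + V) = (-80 + V)/(6 + V))
H(l, t) = t (H(l, t) = t + 0 = t)
H(3, j(-2, 1))*P(48, 39) = ((-80 - 2)/(6 - 2))*36 = (-82/4)*36 = ((1/4)*(-82))*36 = -41/2*36 = -738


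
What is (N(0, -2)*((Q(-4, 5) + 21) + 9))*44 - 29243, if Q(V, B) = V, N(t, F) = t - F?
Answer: -26955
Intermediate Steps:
(N(0, -2)*((Q(-4, 5) + 21) + 9))*44 - 29243 = ((0 - 1*(-2))*((-4 + 21) + 9))*44 - 29243 = ((0 + 2)*(17 + 9))*44 - 29243 = (2*26)*44 - 29243 = 52*44 - 29243 = 2288 - 29243 = -26955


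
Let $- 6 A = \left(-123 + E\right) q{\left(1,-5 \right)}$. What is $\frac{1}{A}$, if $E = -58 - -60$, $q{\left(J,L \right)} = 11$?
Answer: $\frac{6}{1331} \approx 0.0045079$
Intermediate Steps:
$E = 2$ ($E = -58 + 60 = 2$)
$A = \frac{1331}{6}$ ($A = - \frac{\left(-123 + 2\right) 11}{6} = - \frac{\left(-121\right) 11}{6} = \left(- \frac{1}{6}\right) \left(-1331\right) = \frac{1331}{6} \approx 221.83$)
$\frac{1}{A} = \frac{1}{\frac{1331}{6}} = \frac{6}{1331}$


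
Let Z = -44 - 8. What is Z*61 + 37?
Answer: -3135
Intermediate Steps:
Z = -52
Z*61 + 37 = -52*61 + 37 = -3172 + 37 = -3135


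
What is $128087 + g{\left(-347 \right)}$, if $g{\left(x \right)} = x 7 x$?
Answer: $970950$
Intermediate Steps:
$g{\left(x \right)} = 7 x^{2}$ ($g{\left(x \right)} = 7 x x = 7 x^{2}$)
$128087 + g{\left(-347 \right)} = 128087 + 7 \left(-347\right)^{2} = 128087 + 7 \cdot 120409 = 128087 + 842863 = 970950$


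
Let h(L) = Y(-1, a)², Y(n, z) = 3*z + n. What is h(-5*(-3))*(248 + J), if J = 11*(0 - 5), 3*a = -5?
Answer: 6948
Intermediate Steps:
a = -5/3 (a = (⅓)*(-5) = -5/3 ≈ -1.6667)
J = -55 (J = 11*(-5) = -55)
Y(n, z) = n + 3*z
h(L) = 36 (h(L) = (-1 + 3*(-5/3))² = (-1 - 5)² = (-6)² = 36)
h(-5*(-3))*(248 + J) = 36*(248 - 55) = 36*193 = 6948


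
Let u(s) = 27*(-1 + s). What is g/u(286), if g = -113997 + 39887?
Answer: -14822/1539 ≈ -9.6309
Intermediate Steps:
u(s) = -27 + 27*s
g = -74110
g/u(286) = -74110/(-27 + 27*286) = -74110/(-27 + 7722) = -74110/7695 = -74110*1/7695 = -14822/1539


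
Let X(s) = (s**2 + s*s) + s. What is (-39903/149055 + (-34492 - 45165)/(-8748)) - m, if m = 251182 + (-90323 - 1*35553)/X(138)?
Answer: -695519343196322093/2769119344980 ≈ -2.5117e+5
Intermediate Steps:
X(s) = s + 2*s**2 (X(s) = (s**2 + s**2) + s = 2*s**2 + s = s + 2*s**2)
m = 4800778628/19113 (m = 251182 + (-90323 - 1*35553)/((138*(1 + 2*138))) = 251182 + (-90323 - 35553)/((138*(1 + 276))) = 251182 - 125876/(138*277) = 251182 - 125876/38226 = 251182 - 125876*1/38226 = 251182 - 62938/19113 = 4800778628/19113 ≈ 2.5118e+5)
(-39903/149055 + (-34492 - 45165)/(-8748)) - m = (-39903/149055 + (-34492 - 45165)/(-8748)) - 1*4800778628/19113 = (-39903*1/149055 - 79657*(-1/8748)) - 4800778628/19113 = (-13301/49685 + 79657/8748) - 4800778628/19113 = 3841400897/434644380 - 4800778628/19113 = -695519343196322093/2769119344980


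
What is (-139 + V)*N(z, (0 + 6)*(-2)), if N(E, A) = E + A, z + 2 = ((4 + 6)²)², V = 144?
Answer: 49930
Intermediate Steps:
z = 9998 (z = -2 + ((4 + 6)²)² = -2 + (10²)² = -2 + 100² = -2 + 10000 = 9998)
N(E, A) = A + E
(-139 + V)*N(z, (0 + 6)*(-2)) = (-139 + 144)*((0 + 6)*(-2) + 9998) = 5*(6*(-2) + 9998) = 5*(-12 + 9998) = 5*9986 = 49930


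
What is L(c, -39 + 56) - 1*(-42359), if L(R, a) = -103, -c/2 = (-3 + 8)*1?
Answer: 42256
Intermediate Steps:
c = -10 (c = -2*(-3 + 8) = -10 ≈ -10.000)
L(c, -39 + 56) - 1*(-42359) = -103 - 1*(-42359) = -103 + 42359 = 42256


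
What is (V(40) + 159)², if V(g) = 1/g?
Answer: 40462321/1600 ≈ 25289.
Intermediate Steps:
(V(40) + 159)² = (1/40 + 159)² = (6361/40)² = 40462321/1600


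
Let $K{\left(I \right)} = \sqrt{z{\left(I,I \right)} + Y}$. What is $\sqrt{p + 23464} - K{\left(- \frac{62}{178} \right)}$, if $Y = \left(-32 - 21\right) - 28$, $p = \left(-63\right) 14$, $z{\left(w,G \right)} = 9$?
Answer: $\sqrt{22582} - 6 i \sqrt{2} \approx 150.27 - 8.4853 i$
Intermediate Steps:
$p = -882$
$Y = -81$ ($Y = -53 - 28 = -81$)
$K{\left(I \right)} = 6 i \sqrt{2}$ ($K{\left(I \right)} = \sqrt{9 - 81} = \sqrt{-72} = 6 i \sqrt{2}$)
$\sqrt{p + 23464} - K{\left(- \frac{62}{178} \right)} = \sqrt{-882 + 23464} - 6 i \sqrt{2} = \sqrt{22582} - 6 i \sqrt{2}$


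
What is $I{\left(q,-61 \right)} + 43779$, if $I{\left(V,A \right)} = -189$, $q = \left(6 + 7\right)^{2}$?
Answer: $43590$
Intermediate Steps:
$q = 169$ ($q = 13^{2} = 169$)
$I{\left(q,-61 \right)} + 43779 = -189 + 43779 = 43590$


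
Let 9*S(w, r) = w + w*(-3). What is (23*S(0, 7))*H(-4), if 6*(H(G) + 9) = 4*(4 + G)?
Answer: 0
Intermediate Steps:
H(G) = -19/3 + 2*G/3 (H(G) = -9 + (4*(4 + G))/6 = -9 + (16 + 4*G)/6 = -9 + (8/3 + 2*G/3) = -19/3 + 2*G/3)
S(w, r) = -2*w/9 (S(w, r) = (w + w*(-3))/9 = (w - 3*w)/9 = (-2*w)/9 = -2*w/9)
(23*S(0, 7))*H(-4) = (23*(-2/9*0))*(-19/3 + (⅔)*(-4)) = (23*0)*(-19/3 - 8/3) = 0*(-9) = 0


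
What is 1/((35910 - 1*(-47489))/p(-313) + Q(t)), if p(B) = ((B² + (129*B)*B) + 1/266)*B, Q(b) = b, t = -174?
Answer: -1060371390573/184504644143836 ≈ -0.0057471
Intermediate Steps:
p(B) = B*(1/266 + 130*B²) (p(B) = ((B² + 129*B²) + 1/266)*B = (130*B² + 1/266)*B = (1/266 + 130*B²)*B = B*(1/266 + 130*B²))
1/((35910 - 1*(-47489))/p(-313) + Q(t)) = 1/((35910 - 1*(-47489))/(130*(-313)³ + (1/266)*(-313)) - 174) = 1/((35910 + 47489)/(130*(-30664297) - 313/266) - 174) = 1/(83399/(-3986358610 - 313/266) - 174) = 1/(83399/(-1060371390573/266) - 174) = 1/(83399*(-266/1060371390573) - 174) = 1/(-22184134/1060371390573 - 174) = 1/(-184504644143836/1060371390573) = -1060371390573/184504644143836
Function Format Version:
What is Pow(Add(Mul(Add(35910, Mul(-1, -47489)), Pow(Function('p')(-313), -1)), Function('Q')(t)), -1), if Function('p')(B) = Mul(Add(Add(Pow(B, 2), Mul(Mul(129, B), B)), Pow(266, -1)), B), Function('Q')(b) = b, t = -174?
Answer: Rational(-1060371390573, 184504644143836) ≈ -0.0057471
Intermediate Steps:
Function('p')(B) = Mul(B, Add(Rational(1, 266), Mul(130, Pow(B, 2)))) (Function('p')(B) = Mul(Add(Add(Pow(B, 2), Mul(129, Pow(B, 2))), Rational(1, 266)), B) = Mul(Add(Mul(130, Pow(B, 2)), Rational(1, 266)), B) = Mul(Add(Rational(1, 266), Mul(130, Pow(B, 2))), B) = Mul(B, Add(Rational(1, 266), Mul(130, Pow(B, 2)))))
Pow(Add(Mul(Add(35910, Mul(-1, -47489)), Pow(Function('p')(-313), -1)), Function('Q')(t)), -1) = Pow(Add(Mul(Add(35910, Mul(-1, -47489)), Pow(Add(Mul(130, Pow(-313, 3)), Mul(Rational(1, 266), -313)), -1)), -174), -1) = Pow(Add(Mul(Add(35910, 47489), Pow(Add(Mul(130, -30664297), Rational(-313, 266)), -1)), -174), -1) = Pow(Add(Mul(83399, Pow(Add(-3986358610, Rational(-313, 266)), -1)), -174), -1) = Pow(Add(Mul(83399, Pow(Rational(-1060371390573, 266), -1)), -174), -1) = Pow(Add(Mul(83399, Rational(-266, 1060371390573)), -174), -1) = Pow(Add(Rational(-22184134, 1060371390573), -174), -1) = Pow(Rational(-184504644143836, 1060371390573), -1) = Rational(-1060371390573, 184504644143836)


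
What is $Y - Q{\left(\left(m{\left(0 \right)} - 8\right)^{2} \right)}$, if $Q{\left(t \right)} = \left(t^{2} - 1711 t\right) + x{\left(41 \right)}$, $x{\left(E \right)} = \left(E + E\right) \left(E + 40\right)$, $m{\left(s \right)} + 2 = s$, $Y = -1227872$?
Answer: $-1073414$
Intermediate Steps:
$m{\left(s \right)} = -2 + s$
$x{\left(E \right)} = 2 E \left(40 + E\right)$
$Q{\left(t \right)} = 6642 + t^{2} - 1711 t$ ($Q{\left(t \right)} = \left(t^{2} - 1711 t\right) + 2 \cdot 41 \left(40 + 41\right) = \left(t^{2} - 1711 t\right) + 2 \cdot 41 \cdot 81 = \left(t^{2} - 1711 t\right) + 6642 = 6642 + t^{2} - 1711 t$)
$Y - Q{\left(\left(m{\left(0 \right)} - 8\right)^{2} \right)} = -1227872 - \left(6642 + \left(\left(\left(-2 + 0\right) - 8\right)^{2}\right)^{2} - 1711 \left(\left(-2 + 0\right) - 8\right)^{2}\right) = -1227872 - \left(6642 + \left(\left(-2 - 8\right)^{2}\right)^{2} - 1711 \left(-2 - 8\right)^{2}\right) = -1227872 - \left(6642 + \left(\left(-10\right)^{2}\right)^{2} - 1711 \left(-10\right)^{2}\right) = -1227872 - \left(6642 + 100^{2} - 171100\right) = -1227872 - \left(6642 + 10000 - 171100\right) = -1227872 - -154458 = -1227872 + 154458 = -1073414$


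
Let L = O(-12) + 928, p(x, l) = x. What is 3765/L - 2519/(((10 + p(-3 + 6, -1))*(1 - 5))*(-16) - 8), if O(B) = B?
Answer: 198739/188696 ≈ 1.0532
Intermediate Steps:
L = 916 (L = -12 + 928 = 916)
3765/L - 2519/(((10 + p(-3 + 6, -1))*(1 - 5))*(-16) - 8) = 3765/916 - 2519/(((10 + (-3 + 6))*(1 - 5))*(-16) - 8) = 3765*(1/916) - 2519/(((10 + 3)*(-4))*(-16) - 8) = 3765/916 - 2519/((13*(-4))*(-16) - 8) = 3765/916 - 2519/(-52*(-16) - 8) = 3765/916 - 2519/(832 - 8) = 3765/916 - 2519/824 = 198739/188696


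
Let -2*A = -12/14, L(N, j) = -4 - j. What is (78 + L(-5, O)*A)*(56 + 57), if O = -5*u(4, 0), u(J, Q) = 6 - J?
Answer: 63732/7 ≈ 9104.6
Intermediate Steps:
O = -10 (O = -5*(6 - 1*4) = -5*(6 - 4) = -5*2 = -10)
A = 3/7 (A = -(-6)/14 = -½*(-6/7) = 3/7 ≈ 0.42857)
(78 + L(-5, O)*A)*(56 + 57) = (78 + (-4 - 1*(-10))*(3/7))*(56 + 57) = (78 + (-4 + 10)*(3/7))*113 = (78 + 6*(3/7))*113 = (78 + 18/7)*113 = (564/7)*113 = 63732/7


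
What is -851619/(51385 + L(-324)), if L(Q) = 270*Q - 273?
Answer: 851619/36368 ≈ 23.417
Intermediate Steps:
L(Q) = -273 + 270*Q
-851619/(51385 + L(-324)) = -851619/(51385 + (-273 + 270*(-324))) = -851619/(51385 + (-273 - 87480)) = -851619/(51385 - 87753) = -851619/(-36368) = -851619*(-1/36368) = 851619/36368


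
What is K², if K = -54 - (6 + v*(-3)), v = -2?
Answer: 4356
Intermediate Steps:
K = -66 (K = -54 - (6 - 2*(-3)) = -54 - (6 + 6) = -54 - 1*12 = -54 - 12 = -66)
K² = (-66)² = 4356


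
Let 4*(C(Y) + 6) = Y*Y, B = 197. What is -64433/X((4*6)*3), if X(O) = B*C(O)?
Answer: -64433/254130 ≈ -0.25354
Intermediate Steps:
C(Y) = -6 + Y²/4 (C(Y) = -6 + (Y*Y)/4 = -6 + Y²/4)
X(O) = -1182 + 197*O²/4 (X(O) = 197*(-6 + O²/4) = -1182 + 197*O²/4)
-64433/X((4*6)*3) = -64433/(-1182 + 197*((4*6)*3)²/4) = -64433/(-1182 + 197*(24*3)²/4) = -64433/(-1182 + (197/4)*72²) = -64433/(-1182 + (197/4)*5184) = -64433/(-1182 + 255312) = -64433/254130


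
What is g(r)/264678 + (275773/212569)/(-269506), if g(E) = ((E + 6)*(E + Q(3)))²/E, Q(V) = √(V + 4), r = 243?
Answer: 11653558160844328019/204701007684721842 + 20667*√7/44113 ≈ 58.169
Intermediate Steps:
Q(V) = √(4 + V)
g(E) = (6 + E)²*(E + √7)²/E (g(E) = ((E + 6)*(E + √(4 + 3)))²/E = ((6 + E)*(E + √7))²/E = ((6 + E)²*(E + √7)²)/E = (6 + E)²*(E + √7)²/E)
g(r)/264678 + (275773/212569)/(-269506) = ((6 + 243)²*(243 + √7)²/243)/264678 + (275773/212569)/(-269506) = ((1/243)*249²*(243 + √7)²)*(1/264678) + (275773*(1/212569))*(-1/269506) = ((1/243)*62001*(243 + √7)²)*(1/264678) + (275773/212569)*(-1/269506) = (6889*(243 + √7)²/27)*(1/264678) - 275773/57288620914 = 6889*(243 + √7)²/7146306 - 275773/57288620914 = -275773/57288620914 + 6889*(243 + √7)²/7146306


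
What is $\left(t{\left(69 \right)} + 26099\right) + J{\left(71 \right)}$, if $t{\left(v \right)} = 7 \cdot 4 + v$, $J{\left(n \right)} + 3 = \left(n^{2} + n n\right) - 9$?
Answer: $36266$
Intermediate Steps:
$J{\left(n \right)} = -12 + 2 n^{2}$ ($J{\left(n \right)} = -3 - \left(9 - n^{2} - n n\right) = -3 + \left(\left(n^{2} + n^{2}\right) - 9\right) = -3 + \left(2 n^{2} - 9\right) = -3 + \left(-9 + 2 n^{2}\right) = -12 + 2 n^{2}$)
$t{\left(v \right)} = 28 + v$
$\left(t{\left(69 \right)} + 26099\right) + J{\left(71 \right)} = \left(\left(28 + 69\right) + 26099\right) - \left(12 - 2 \cdot 71^{2}\right) = \left(97 + 26099\right) + \left(-12 + 2 \cdot 5041\right) = 26196 + \left(-12 + 10082\right) = 26196 + 10070 = 36266$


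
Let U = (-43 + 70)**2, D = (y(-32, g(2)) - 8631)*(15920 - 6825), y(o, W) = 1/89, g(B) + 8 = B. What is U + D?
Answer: -6986332129/89 ≈ -7.8498e+7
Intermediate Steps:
g(B) = -8 + B
y(o, W) = 1/89
D = -6986397010/89 (D = (1/89 - 8631)*(15920 - 6825) = -768158/89*9095 = -6986397010/89 ≈ -7.8499e+7)
U = 729 (U = 27**2 = 729)
U + D = 729 - 6986397010/89 = -6986332129/89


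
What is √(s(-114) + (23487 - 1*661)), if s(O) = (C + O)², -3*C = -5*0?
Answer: √35822 ≈ 189.27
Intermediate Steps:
C = 0 (C = -(-5)*0/3 = -⅓*0 = 0)
s(O) = O² (s(O) = (0 + O)² = O²)
√(s(-114) + (23487 - 1*661)) = √((-114)² + (23487 - 1*661)) = √(12996 + (23487 - 661)) = √(12996 + 22826) = √35822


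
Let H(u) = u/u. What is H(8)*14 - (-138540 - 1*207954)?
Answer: 346508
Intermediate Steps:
H(u) = 1
H(8)*14 - (-138540 - 1*207954) = 1*14 - (-138540 - 1*207954) = 14 - (-138540 - 207954) = 14 - 1*(-346494) = 14 + 346494 = 346508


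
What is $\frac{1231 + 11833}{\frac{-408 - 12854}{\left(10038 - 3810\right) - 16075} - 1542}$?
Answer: $- \frac{32160302}{3792703} \approx -8.4795$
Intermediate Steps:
$\frac{1231 + 11833}{\frac{-408 - 12854}{\left(10038 - 3810\right) - 16075} - 1542} = \frac{13064}{- \frac{13262}{6228 - 16075} - 1542} = \frac{13064}{- \frac{13262}{-9847} - 1542} = \frac{13064}{\left(-13262\right) \left(- \frac{1}{9847}\right) - 1542} = \frac{13064}{\frac{13262}{9847} - 1542} = \frac{13064}{- \frac{15170812}{9847}} = 13064 \left(- \frac{9847}{15170812}\right) = - \frac{32160302}{3792703}$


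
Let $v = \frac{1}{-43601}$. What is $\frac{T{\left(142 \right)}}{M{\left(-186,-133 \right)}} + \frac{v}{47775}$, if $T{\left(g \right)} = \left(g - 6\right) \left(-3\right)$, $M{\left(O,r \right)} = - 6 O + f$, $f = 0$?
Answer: $- \frac{7869253827}{21524723675} \approx -0.36559$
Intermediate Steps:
$M{\left(O,r \right)} = - 6 O$ ($M{\left(O,r \right)} = - 6 O + 0 = - 6 O$)
$v = - \frac{1}{43601} \approx -2.2935 \cdot 10^{-5}$
$T{\left(g \right)} = 18 - 3 g$ ($T{\left(g \right)} = \left(-6 + g\right) \left(-3\right) = 18 - 3 g$)
$\frac{T{\left(142 \right)}}{M{\left(-186,-133 \right)}} + \frac{v}{47775} = \frac{18 - 426}{\left(-6\right) \left(-186\right)} - \frac{1}{43601 \cdot 47775} = \frac{18 - 426}{1116} - \frac{1}{2083037775} = \left(-408\right) \frac{1}{1116} - \frac{1}{2083037775} = - \frac{34}{93} - \frac{1}{2083037775} = - \frac{7869253827}{21524723675}$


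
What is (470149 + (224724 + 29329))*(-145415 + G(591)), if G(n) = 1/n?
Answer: -62238111069328/591 ≈ -1.0531e+11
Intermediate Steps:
(470149 + (224724 + 29329))*(-145415 + G(591)) = (470149 + (224724 + 29329))*(-145415 + 1/591) = (470149 + 254053)*(-145415 + 1/591) = 724202*(-85940264/591) = -62238111069328/591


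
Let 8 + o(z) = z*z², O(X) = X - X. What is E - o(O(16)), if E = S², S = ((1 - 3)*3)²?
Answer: 1304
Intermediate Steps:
O(X) = 0
S = 36 (S = (-2*3)² = (-6)² = 36)
o(z) = -8 + z³ (o(z) = -8 + z*z² = -8 + z³)
E = 1296 (E = 36² = 1296)
E - o(O(16)) = 1296 - (-8 + 0³) = 1296 - (-8 + 0) = 1296 - 1*(-8) = 1296 + 8 = 1304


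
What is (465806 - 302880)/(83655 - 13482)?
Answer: 162926/70173 ≈ 2.3218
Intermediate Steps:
(465806 - 302880)/(83655 - 13482) = 162926/70173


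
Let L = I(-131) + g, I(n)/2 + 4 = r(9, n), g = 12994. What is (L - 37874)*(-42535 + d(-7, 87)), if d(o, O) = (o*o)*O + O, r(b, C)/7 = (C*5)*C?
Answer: -44920146670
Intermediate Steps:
r(b, C) = 35*C² (r(b, C) = 7*((C*5)*C) = 7*((5*C)*C) = 7*(5*C²) = 35*C²)
d(o, O) = O + O*o² (d(o, O) = o²*O + O = O*o² + O = O + O*o²)
I(n) = -8 + 70*n² (I(n) = -8 + 2*(35*n²) = -8 + 70*n²)
L = 1214256 (L = (-8 + 70*(-131)²) + 12994 = (-8 + 70*17161) + 12994 = (-8 + 1201270) + 12994 = 1201262 + 12994 = 1214256)
(L - 37874)*(-42535 + d(-7, 87)) = (1214256 - 37874)*(-42535 + 87*(1 + (-7)²)) = 1176382*(-42535 + 87*(1 + 49)) = 1176382*(-42535 + 87*50) = 1176382*(-42535 + 4350) = 1176382*(-38185) = -44920146670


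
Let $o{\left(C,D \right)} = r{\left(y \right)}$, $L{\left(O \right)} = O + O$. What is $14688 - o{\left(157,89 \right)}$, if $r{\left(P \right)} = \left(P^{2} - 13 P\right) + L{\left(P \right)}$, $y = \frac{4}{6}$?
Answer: $\frac{132254}{9} \approx 14695.0$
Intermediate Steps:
$L{\left(O \right)} = 2 O$
$y = \frac{2}{3}$ ($y = 4 \cdot \frac{1}{6} = \frac{2}{3} \approx 0.66667$)
$r{\left(P \right)} = P^{2} - 11 P$ ($r{\left(P \right)} = \left(P^{2} - 13 P\right) + 2 P = P^{2} - 11 P$)
$o{\left(C,D \right)} = - \frac{62}{9}$ ($o{\left(C,D \right)} = \frac{2 \left(-11 + \frac{2}{3}\right)}{3} = \frac{2}{3} \left(- \frac{31}{3}\right) = - \frac{62}{9}$)
$14688 - o{\left(157,89 \right)} = 14688 - - \frac{62}{9} = 14688 + \frac{62}{9} = \frac{132254}{9}$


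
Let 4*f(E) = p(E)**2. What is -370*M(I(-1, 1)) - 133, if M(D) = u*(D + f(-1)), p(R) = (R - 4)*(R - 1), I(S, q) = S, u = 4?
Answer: -35653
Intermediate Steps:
p(R) = (-1 + R)*(-4 + R) (p(R) = (-4 + R)*(-1 + R) = (-1 + R)*(-4 + R))
f(E) = (4 + E**2 - 5*E)**2/4
M(D) = 100 + 4*D (M(D) = 4*(D + (4 + (-1)**2 - 5*(-1))**2/4) = 4*(D + (4 + 1 + 5)**2/4) = 4*(D + (1/4)*10**2) = 4*(D + (1/4)*100) = 4*(D + 25) = 4*(25 + D) = 100 + 4*D)
-370*M(I(-1, 1)) - 133 = -370*(100 + 4*(-1)) - 133 = -370*(100 - 4) - 133 = -370*96 - 133 = -35520 - 133 = -35653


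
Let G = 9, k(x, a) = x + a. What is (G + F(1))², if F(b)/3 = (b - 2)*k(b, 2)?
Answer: 0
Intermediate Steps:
k(x, a) = a + x
F(b) = 3*(-2 + b)*(2 + b) (F(b) = 3*((b - 2)*(2 + b)) = 3*((-2 + b)*(2 + b)) = 3*(-2 + b)*(2 + b))
(G + F(1))² = (9 + (-12 + 3*1²))² = (9 + (-12 + 3*1))² = (9 + (-12 + 3))² = (9 - 9)² = 0² = 0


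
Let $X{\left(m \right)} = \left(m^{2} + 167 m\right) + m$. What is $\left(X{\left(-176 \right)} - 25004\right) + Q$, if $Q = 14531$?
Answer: $-9065$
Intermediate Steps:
$X{\left(m \right)} = m^{2} + 168 m$
$\left(X{\left(-176 \right)} - 25004\right) + Q = \left(- 176 \left(168 - 176\right) - 25004\right) + 14531 = \left(\left(-176\right) \left(-8\right) - 25004\right) + 14531 = \left(1408 - 25004\right) + 14531 = -23596 + 14531 = -9065$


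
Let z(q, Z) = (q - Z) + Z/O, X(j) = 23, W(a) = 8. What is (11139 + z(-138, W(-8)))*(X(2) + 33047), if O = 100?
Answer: 1817705778/5 ≈ 3.6354e+8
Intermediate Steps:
z(q, Z) = q - 99*Z/100 (z(q, Z) = (q - Z) + Z/100 = q - 99*Z/100)
(11139 + z(-138, W(-8)))*(X(2) + 33047) = (11139 + (-138 - 99/100*8))*(23 + 33047) = (11139 + (-138 - 198/25))*33070 = (11139 - 3648/25)*33070 = (274827/25)*33070 = 1817705778/5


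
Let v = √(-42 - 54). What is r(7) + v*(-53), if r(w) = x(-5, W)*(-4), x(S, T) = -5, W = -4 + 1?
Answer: 20 - 212*I*√6 ≈ 20.0 - 519.29*I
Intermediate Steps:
W = -3
r(w) = 20 (r(w) = -5*(-4) = 20)
v = 4*I*√6 (v = √(-96) = 4*I*√6 ≈ 9.798*I)
r(7) + v*(-53) = 20 + (4*I*√6)*(-53) = 20 - 212*I*√6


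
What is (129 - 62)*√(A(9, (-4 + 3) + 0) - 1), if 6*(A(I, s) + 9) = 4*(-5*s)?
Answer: 134*I*√15/3 ≈ 172.99*I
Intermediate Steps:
A(I, s) = -9 - 10*s/3 (A(I, s) = -9 + (4*(-5*s))/6 = -9 + (-20*s)/6 = -9 - 10*s/3)
(129 - 62)*√(A(9, (-4 + 3) + 0) - 1) = (129 - 62)*√((-9 - 10*((-4 + 3) + 0)/3) - 1) = 67*√((-9 - 10*(-1 + 0)/3) - 1) = 67*√((-9 - 10/3*(-1)) - 1) = 67*√((-9 + 10/3) - 1) = 67*√(-17/3 - 1) = 67*√(-20/3) = 67*(2*I*√15/3) = 134*I*√15/3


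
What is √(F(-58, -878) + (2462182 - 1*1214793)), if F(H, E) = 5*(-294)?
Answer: √1245919 ≈ 1116.2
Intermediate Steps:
F(H, E) = -1470
√(F(-58, -878) + (2462182 - 1*1214793)) = √(-1470 + (2462182 - 1*1214793)) = √(-1470 + (2462182 - 1214793)) = √(-1470 + 1247389) = √1245919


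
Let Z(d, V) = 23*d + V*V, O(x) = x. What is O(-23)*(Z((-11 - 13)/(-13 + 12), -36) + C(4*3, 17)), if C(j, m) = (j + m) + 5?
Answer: -43286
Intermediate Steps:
Z(d, V) = V² + 23*d (Z(d, V) = 23*d + V² = V² + 23*d)
C(j, m) = 5 + j + m
O(-23)*(Z((-11 - 13)/(-13 + 12), -36) + C(4*3, 17)) = -23*(((-36)² + 23*((-11 - 13)/(-13 + 12))) + (5 + 4*3 + 17)) = -23*((1296 + 23*(-24/(-1))) + (5 + 12 + 17)) = -23*((1296 + 23*(-24*(-1))) + 34) = -23*((1296 + 23*24) + 34) = -23*((1296 + 552) + 34) = -23*(1848 + 34) = -23*1882 = -43286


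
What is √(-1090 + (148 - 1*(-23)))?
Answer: I*√919 ≈ 30.315*I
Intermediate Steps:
√(-1090 + (148 - 1*(-23))) = √(-1090 + (148 + 23)) = √(-1090 + 171) = √(-919) = I*√919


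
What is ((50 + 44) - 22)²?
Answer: 5184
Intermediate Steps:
((50 + 44) - 22)² = (94 - 22)² = 72² = 5184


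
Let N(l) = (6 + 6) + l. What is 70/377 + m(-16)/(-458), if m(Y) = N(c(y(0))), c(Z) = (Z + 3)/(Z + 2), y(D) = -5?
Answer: 40927/258999 ≈ 0.15802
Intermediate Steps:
c(Z) = (3 + Z)/(2 + Z)
N(l) = 12 + l
m(Y) = 38/3 (m(Y) = 12 + (3 - 5)/(2 - 5) = 12 - 2/(-3) = 12 - ⅓*(-2) = 12 + ⅔ = 38/3)
70/377 + m(-16)/(-458) = 70/377 + (38/3)/(-458) = 70*(1/377) + (38/3)*(-1/458) = 70/377 - 19/687 = 40927/258999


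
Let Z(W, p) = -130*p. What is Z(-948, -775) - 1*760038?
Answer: -659288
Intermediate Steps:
Z(-948, -775) - 1*760038 = -130*(-775) - 1*760038 = 100750 - 760038 = -659288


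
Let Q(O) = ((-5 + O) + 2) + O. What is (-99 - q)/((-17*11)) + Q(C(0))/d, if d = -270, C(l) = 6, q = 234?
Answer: 9803/5610 ≈ 1.7474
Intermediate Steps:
Q(O) = -3 + 2*O (Q(O) = (-3 + O) + O = -3 + 2*O)
(-99 - q)/((-17*11)) + Q(C(0))/d = (-99 - 1*234)/((-17*11)) + (-3 + 2*6)/(-270) = (-99 - 234)/(-187) + (-3 + 12)*(-1/270) = -333*(-1/187) + 9*(-1/270) = 333/187 - 1/30 = 9803/5610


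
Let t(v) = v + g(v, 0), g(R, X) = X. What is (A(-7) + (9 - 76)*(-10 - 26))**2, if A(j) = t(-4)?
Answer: 5798464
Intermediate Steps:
t(v) = v (t(v) = v + 0 = v)
A(j) = -4
(A(-7) + (9 - 76)*(-10 - 26))**2 = (-4 + (9 - 76)*(-10 - 26))**2 = (-4 - 67*(-36))**2 = (-4 + 2412)**2 = 2408**2 = 5798464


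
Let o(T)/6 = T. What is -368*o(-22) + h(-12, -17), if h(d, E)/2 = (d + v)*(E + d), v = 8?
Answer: 48808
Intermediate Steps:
o(T) = 6*T
h(d, E) = 2*(8 + d)*(E + d) (h(d, E) = 2*((d + 8)*(E + d)) = 2*((8 + d)*(E + d)) = 2*(8 + d)*(E + d))
-368*o(-22) + h(-12, -17) = -2208*(-22) + (2*(-12)² + 16*(-17) + 16*(-12) + 2*(-17)*(-12)) = -368*(-132) + (2*144 - 272 - 192 + 408) = 48576 + (288 - 272 - 192 + 408) = 48576 + 232 = 48808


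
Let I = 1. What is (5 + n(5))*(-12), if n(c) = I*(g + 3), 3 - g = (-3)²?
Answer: -24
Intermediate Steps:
g = -6 (g = 3 - 1*(-3)² = 3 - 1*9 = 3 - 9 = -6)
n(c) = -3 (n(c) = 1*(-6 + 3) = 1*(-3) = -3)
(5 + n(5))*(-12) = (5 - 3)*(-12) = 2*(-12) = -24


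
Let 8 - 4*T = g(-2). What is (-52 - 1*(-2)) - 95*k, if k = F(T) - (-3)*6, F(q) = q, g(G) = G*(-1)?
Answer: -3805/2 ≈ -1902.5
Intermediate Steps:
g(G) = -G
T = 3/2 (T = 2 - (-1)*(-2)/4 = 2 - ¼*2 = 2 - ½ = 3/2 ≈ 1.5000)
k = 39/2 (k = 3/2 - (-3)*6 = 3/2 - 1*(-18) = 3/2 + 18 = 39/2 ≈ 19.500)
(-52 - 1*(-2)) - 95*k = (-52 - 1*(-2)) - 95*39/2 = (-52 + 2) - 3705/2 = -50 - 3705/2 = -3805/2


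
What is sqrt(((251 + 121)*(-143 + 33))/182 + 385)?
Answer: 5*sqrt(53053)/91 ≈ 12.656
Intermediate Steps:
sqrt(((251 + 121)*(-143 + 33))/182 + 385) = sqrt((372*(-110))*(1/182) + 385) = sqrt(-40920*1/182 + 385) = sqrt(-20460/91 + 385) = sqrt(14575/91) = 5*sqrt(53053)/91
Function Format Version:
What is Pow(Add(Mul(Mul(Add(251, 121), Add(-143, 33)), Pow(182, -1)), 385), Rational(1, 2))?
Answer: Mul(Rational(5, 91), Pow(53053, Rational(1, 2))) ≈ 12.656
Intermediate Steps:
Pow(Add(Mul(Mul(Add(251, 121), Add(-143, 33)), Pow(182, -1)), 385), Rational(1, 2)) = Pow(Add(Mul(Mul(372, -110), Rational(1, 182)), 385), Rational(1, 2)) = Pow(Add(Mul(-40920, Rational(1, 182)), 385), Rational(1, 2)) = Pow(Add(Rational(-20460, 91), 385), Rational(1, 2)) = Pow(Rational(14575, 91), Rational(1, 2)) = Mul(Rational(5, 91), Pow(53053, Rational(1, 2)))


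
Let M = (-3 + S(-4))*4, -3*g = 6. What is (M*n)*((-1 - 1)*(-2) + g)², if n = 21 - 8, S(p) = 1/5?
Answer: -2912/5 ≈ -582.40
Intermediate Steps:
S(p) = ⅕
n = 13
g = -2 (g = -⅓*6 = -2)
M = -56/5 (M = (-3 + ⅕)*4 = -14/5*4 = -56/5 ≈ -11.200)
(M*n)*((-1 - 1)*(-2) + g)² = (-56/5*13)*((-1 - 1)*(-2) - 2)² = -728*(-2*(-2) - 2)²/5 = -728*(4 - 2)²/5 = -728/5*2² = -728/5*4 = -2912/5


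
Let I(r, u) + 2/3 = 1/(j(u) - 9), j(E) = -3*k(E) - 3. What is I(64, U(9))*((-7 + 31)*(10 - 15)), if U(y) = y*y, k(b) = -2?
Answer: 100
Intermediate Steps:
j(E) = 3 (j(E) = -3*(-2) - 3 = 6 - 3 = 3)
U(y) = y**2
I(r, u) = -5/6 (I(r, u) = -2/3 + 1/(3 - 9) = -2/3 + 1/(-6) = -2/3 - 1/6 = -5/6)
I(64, U(9))*((-7 + 31)*(10 - 15)) = -5*(-7 + 31)*(10 - 15)/6 = -20*(-5) = -5/6*(-120) = 100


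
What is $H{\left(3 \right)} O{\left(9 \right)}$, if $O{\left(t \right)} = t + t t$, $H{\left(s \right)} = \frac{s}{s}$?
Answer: $90$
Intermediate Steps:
$H{\left(s \right)} = 1$
$O{\left(t \right)} = t + t^{2}$
$H{\left(3 \right)} O{\left(9 \right)} = 1 \cdot 9 \left(1 + 9\right) = 1 \cdot 9 \cdot 10 = 1 \cdot 90 = 90$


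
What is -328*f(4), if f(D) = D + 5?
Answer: -2952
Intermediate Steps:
f(D) = 5 + D
-328*f(4) = -328*(5 + 4) = -328*9 = -2952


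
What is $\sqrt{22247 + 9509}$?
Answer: $2 \sqrt{7939} \approx 178.2$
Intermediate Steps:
$\sqrt{22247 + 9509} = \sqrt{31756} = 2 \sqrt{7939}$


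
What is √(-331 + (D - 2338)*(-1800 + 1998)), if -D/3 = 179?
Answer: I*√569581 ≈ 754.71*I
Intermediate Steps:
D = -537 (D = -3*179 = -537)
√(-331 + (D - 2338)*(-1800 + 1998)) = √(-331 + (-537 - 2338)*(-1800 + 1998)) = √(-331 - 2875*198) = √(-331 - 569250) = √(-569581) = I*√569581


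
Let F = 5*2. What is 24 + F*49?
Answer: 514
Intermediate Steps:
F = 10
24 + F*49 = 24 + 10*49 = 24 + 490 = 514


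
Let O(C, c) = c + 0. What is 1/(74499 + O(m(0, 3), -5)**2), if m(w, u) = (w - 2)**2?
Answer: 1/74524 ≈ 1.3418e-5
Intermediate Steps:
m(w, u) = (-2 + w)**2
O(C, c) = c
1/(74499 + O(m(0, 3), -5)**2) = 1/(74499 + (-5)**2) = 1/(74499 + 25) = 1/74524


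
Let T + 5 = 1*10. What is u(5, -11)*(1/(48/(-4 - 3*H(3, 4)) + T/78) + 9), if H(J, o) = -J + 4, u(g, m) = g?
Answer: 164175/3709 ≈ 44.264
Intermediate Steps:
T = 5 (T = -5 + 1*10 = -5 + 10 = 5)
H(J, o) = 4 - J
u(5, -11)*(1/(48/(-4 - 3*H(3, 4)) + T/78) + 9) = 5*(1/(48/(-4 - 3*(4 - 1*3)) + 5/78) + 9) = 5*(1/(48/(-4 - 3*(4 - 3)) + 5*(1/78)) + 9) = 5*(1/(48/(-4 - 3*1) + 5/78) + 9) = 5*(1/(48/(-4 - 3) + 5/78) + 9) = 5*(1/(48/(-7) + 5/78) + 9) = 5*(1/(48*(-⅐) + 5/78) + 9) = 5*(1/(-48/7 + 5/78) + 9) = 5*(1/(-3709/546) + 9) = 5*(-546/3709 + 9) = 5*(32835/3709) = 164175/3709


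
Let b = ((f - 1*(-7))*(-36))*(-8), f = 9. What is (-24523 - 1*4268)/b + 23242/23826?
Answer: -32159735/6099456 ≈ -5.2726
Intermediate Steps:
b = 4608 (b = ((9 - 1*(-7))*(-36))*(-8) = ((9 + 7)*(-36))*(-8) = (16*(-36))*(-8) = -576*(-8) = 4608)
(-24523 - 1*4268)/b + 23242/23826 = (-24523 - 1*4268)/4608 + 23242/23826 = (-24523 - 4268)*(1/4608) + 23242*(1/23826) = -28791*1/4608 + 11621/11913 = -3199/512 + 11621/11913 = -32159735/6099456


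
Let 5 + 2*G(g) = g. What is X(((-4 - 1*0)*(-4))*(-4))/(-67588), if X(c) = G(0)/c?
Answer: -5/8651264 ≈ -5.7795e-7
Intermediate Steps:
G(g) = -5/2 + g/2
X(c) = -5/(2*c) (X(c) = (-5/2 + (½)*0)/c = (-5/2 + 0)/c = -5/(2*c))
X(((-4 - 1*0)*(-4))*(-4))/(-67588) = -5*1/(16*(-4 - 1*0))/2/(-67588) = -5*1/(16*(-4 + 0))/2*(-1/67588) = -5/(2*(-4*(-4)*(-4)))*(-1/67588) = -5/(2*(16*(-4)))*(-1/67588) = -5/2/(-64)*(-1/67588) = -5/2*(-1/64)*(-1/67588) = (5/128)*(-1/67588) = -5/8651264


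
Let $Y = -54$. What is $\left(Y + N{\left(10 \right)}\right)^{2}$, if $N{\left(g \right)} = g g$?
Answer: $2116$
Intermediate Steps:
$N{\left(g \right)} = g^{2}$
$\left(Y + N{\left(10 \right)}\right)^{2} = \left(-54 + 10^{2}\right)^{2} = \left(-54 + 100\right)^{2} = 46^{2} = 2116$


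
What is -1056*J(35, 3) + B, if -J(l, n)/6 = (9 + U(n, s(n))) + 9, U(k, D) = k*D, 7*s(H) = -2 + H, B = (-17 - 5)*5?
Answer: 816574/7 ≈ 1.1665e+5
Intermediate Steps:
B = -110 (B = -22*5 = -110)
s(H) = -2/7 + H/7 (s(H) = (-2 + H)/7 = -2/7 + H/7)
U(k, D) = D*k
J(l, n) = -108 - 6*n*(-2/7 + n/7) (J(l, n) = -6*((9 + (-2/7 + n/7)*n) + 9) = -6*((9 + n*(-2/7 + n/7)) + 9) = -6*(18 + n*(-2/7 + n/7)) = -108 - 6*n*(-2/7 + n/7))
-1056*J(35, 3) + B = -1056*(-108 - 6/7*3*(-2 + 3)) - 110 = -1056*(-108 - 6/7*3*1) - 110 = -1056*(-108 - 18/7) - 110 = -1056*(-774/7) - 110 = 817344/7 - 110 = 816574/7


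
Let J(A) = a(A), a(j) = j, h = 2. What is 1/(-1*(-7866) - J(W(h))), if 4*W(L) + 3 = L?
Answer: 4/31465 ≈ 0.00012713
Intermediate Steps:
W(L) = -¾ + L/4
J(A) = A
1/(-1*(-7866) - J(W(h))) = 1/(-1*(-7866) - (-¾ + (¼)*2)) = 1/(7866 - (-¾ + ½)) = 1/(7866 - 1*(-¼)) = 1/(7866 + ¼) = 1/(31465/4) = 4/31465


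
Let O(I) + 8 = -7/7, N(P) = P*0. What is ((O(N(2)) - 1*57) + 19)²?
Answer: 2209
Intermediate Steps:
N(P) = 0
O(I) = -9 (O(I) = -8 - 7/7 = -8 - 7*⅐ = -8 - 1 = -9)
((O(N(2)) - 1*57) + 19)² = ((-9 - 1*57) + 19)² = ((-9 - 57) + 19)² = (-66 + 19)² = (-47)² = 2209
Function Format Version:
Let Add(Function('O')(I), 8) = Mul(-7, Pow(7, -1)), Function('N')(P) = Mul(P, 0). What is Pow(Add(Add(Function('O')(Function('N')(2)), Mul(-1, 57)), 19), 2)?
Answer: 2209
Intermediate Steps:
Function('N')(P) = 0
Function('O')(I) = -9 (Function('O')(I) = Add(-8, Mul(-7, Pow(7, -1))) = Add(-8, Mul(-7, Rational(1, 7))) = Add(-8, -1) = -9)
Pow(Add(Add(Function('O')(Function('N')(2)), Mul(-1, 57)), 19), 2) = Pow(Add(Add(-9, Mul(-1, 57)), 19), 2) = Pow(Add(Add(-9, -57), 19), 2) = Pow(Add(-66, 19), 2) = Pow(-47, 2) = 2209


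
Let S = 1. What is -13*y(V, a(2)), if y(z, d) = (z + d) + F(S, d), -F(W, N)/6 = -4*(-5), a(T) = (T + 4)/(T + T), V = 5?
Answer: 2951/2 ≈ 1475.5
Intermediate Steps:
a(T) = (4 + T)/(2*T) (a(T) = (4 + T)/((2*T)) = (4 + T)*(1/(2*T)) = (4 + T)/(2*T))
F(W, N) = -120 (F(W, N) = -(-24)*(-5) = -6*20 = -120)
y(z, d) = -120 + d + z (y(z, d) = (z + d) - 120 = (d + z) - 120 = -120 + d + z)
-13*y(V, a(2)) = -13*(-120 + (½)*(4 + 2)/2 + 5) = -13*(-120 + (½)*(½)*6 + 5) = -13*(-120 + 3/2 + 5) = -13*(-227/2) = 2951/2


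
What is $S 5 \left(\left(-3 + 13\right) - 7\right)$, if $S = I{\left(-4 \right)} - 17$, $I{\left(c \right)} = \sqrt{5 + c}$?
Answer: $-240$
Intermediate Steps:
$S = -16$ ($S = \sqrt{5 - 4} - 17 = \sqrt{1} - 17 = 1 - 17 = -16$)
$S 5 \left(\left(-3 + 13\right) - 7\right) = \left(-16\right) 5 \left(\left(-3 + 13\right) - 7\right) = - 80 \left(10 - 7\right) = \left(-80\right) 3 = -240$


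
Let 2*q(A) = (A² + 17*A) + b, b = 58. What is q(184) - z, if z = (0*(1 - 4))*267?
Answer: 18521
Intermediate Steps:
z = 0 (z = (0*(-3))*267 = 0*267 = 0)
q(A) = 29 + A²/2 + 17*A/2 (q(A) = ((A² + 17*A) + 58)/2 = (58 + A² + 17*A)/2 = 29 + A²/2 + 17*A/2)
q(184) - z = (29 + (½)*184² + (17/2)*184) - 1*0 = (29 + (½)*33856 + 1564) + 0 = (29 + 16928 + 1564) + 0 = 18521 + 0 = 18521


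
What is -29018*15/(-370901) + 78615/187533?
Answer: 12309541225/7728464137 ≈ 1.5928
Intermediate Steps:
-29018*15/(-370901) + 78615/187533 = -435270*(-1/370901) + 78615*(1/187533) = 435270/370901 + 8735/20837 = 12309541225/7728464137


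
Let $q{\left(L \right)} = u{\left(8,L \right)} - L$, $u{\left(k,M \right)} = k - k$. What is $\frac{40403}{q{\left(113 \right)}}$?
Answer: $- \frac{40403}{113} \approx -357.55$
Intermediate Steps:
$u{\left(k,M \right)} = 0$
$q{\left(L \right)} = - L$ ($q{\left(L \right)} = 0 - L = - L$)
$\frac{40403}{q{\left(113 \right)}} = \frac{40403}{\left(-1\right) 113} = \frac{40403}{-113} = 40403 \left(- \frac{1}{113}\right) = - \frac{40403}{113}$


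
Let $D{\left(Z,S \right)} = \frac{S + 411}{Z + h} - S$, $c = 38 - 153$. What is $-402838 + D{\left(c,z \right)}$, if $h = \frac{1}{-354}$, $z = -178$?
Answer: $- \frac{16392773742}{40711} \approx -4.0266 \cdot 10^{5}$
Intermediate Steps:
$h = - \frac{1}{354} \approx -0.0028249$
$c = -115$ ($c = 38 - 153 = -115$)
$D{\left(Z,S \right)} = - S + \frac{411 + S}{- \frac{1}{354} + Z}$ ($D{\left(Z,S \right)} = \frac{S + 411}{Z - \frac{1}{354}} - S = \frac{411 + S}{- \frac{1}{354} + Z} - S = - S + \frac{411 + S}{- \frac{1}{354} + Z}$)
$-402838 + D{\left(c,z \right)} = -402838 + \frac{145494 + 355 \left(-178\right) - \left(-63012\right) \left(-115\right)}{-1 + 354 \left(-115\right)} = -402838 + \frac{145494 - 63190 - 7246380}{-1 - 40710} = -402838 + \frac{1}{-40711} \left(-7164076\right) = -402838 - - \frac{7164076}{40711} = -402838 + \frac{7164076}{40711} = - \frac{16392773742}{40711}$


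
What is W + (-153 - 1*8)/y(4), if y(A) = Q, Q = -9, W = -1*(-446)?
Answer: 4175/9 ≈ 463.89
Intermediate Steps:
W = 446
y(A) = -9
W + (-153 - 1*8)/y(4) = 446 + (-153 - 1*8)/(-9) = 446 + (-153 - 8)*(-1/9) = 446 - 161*(-1/9) = 446 + 161/9 = 4175/9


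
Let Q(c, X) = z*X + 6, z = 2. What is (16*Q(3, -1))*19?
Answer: 1216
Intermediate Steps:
Q(c, X) = 6 + 2*X (Q(c, X) = 2*X + 6 = 6 + 2*X)
(16*Q(3, -1))*19 = (16*(6 + 2*(-1)))*19 = (16*(6 - 2))*19 = (16*4)*19 = 64*19 = 1216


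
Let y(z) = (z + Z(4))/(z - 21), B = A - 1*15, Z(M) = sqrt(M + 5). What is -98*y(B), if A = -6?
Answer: -42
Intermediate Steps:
Z(M) = sqrt(5 + M)
B = -21 (B = -6 - 1*15 = -6 - 15 = -21)
y(z) = (3 + z)/(-21 + z) (y(z) = (z + sqrt(5 + 4))/(z - 21) = (z + sqrt(9))/(-21 + z) = (z + 3)/(-21 + z) = (3 + z)/(-21 + z))
-98*y(B) = -98*(3 - 21)/(-21 - 21) = -98*(-18)/(-42) = -(-7)*(-18)/3 = -98*3/7 = -42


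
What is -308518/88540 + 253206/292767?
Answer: -11317505011/4320265030 ≈ -2.6196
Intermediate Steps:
-308518/88540 + 253206/292767 = -308518*1/88540 + 253206*(1/292767) = -154259/44270 + 84402/97589 = -11317505011/4320265030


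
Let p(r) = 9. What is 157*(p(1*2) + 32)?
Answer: 6437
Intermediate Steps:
157*(p(1*2) + 32) = 157*(9 + 32) = 157*41 = 6437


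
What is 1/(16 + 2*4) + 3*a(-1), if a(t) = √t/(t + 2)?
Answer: 1/24 + 3*I ≈ 0.041667 + 3.0*I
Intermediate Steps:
a(t) = √t/(2 + t)
1/(16 + 2*4) + 3*a(-1) = 1/(16 + 2*4) + 3*(√(-1)/(2 - 1)) = 1/(16 + 8) + 3*(I/1) = 1/24 + 3*(I*1) = 1/24 + 3*I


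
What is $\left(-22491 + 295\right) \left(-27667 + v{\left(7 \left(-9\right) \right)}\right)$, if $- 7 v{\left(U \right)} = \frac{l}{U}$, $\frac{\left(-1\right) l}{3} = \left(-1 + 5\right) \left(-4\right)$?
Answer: $\frac{90271864468}{147} \approx 6.1409 \cdot 10^{8}$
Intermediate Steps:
$l = 48$ ($l = - 3 \left(-1 + 5\right) \left(-4\right) = - 3 \cdot 4 \left(-4\right) = \left(-3\right) \left(-16\right) = 48$)
$v{\left(U \right)} = - \frac{48}{7 U}$ ($v{\left(U \right)} = - \frac{48 \frac{1}{U}}{7} = - \frac{48}{7 U}$)
$\left(-22491 + 295\right) \left(-27667 + v{\left(7 \left(-9\right) \right)}\right) = \left(-22491 + 295\right) \left(-27667 - \frac{48}{7 \cdot 7 \left(-9\right)}\right) = - 22196 \left(-27667 - \frac{48}{7 \left(-63\right)}\right) = - 22196 \left(-27667 - - \frac{16}{147}\right) = - 22196 \left(-27667 + \frac{16}{147}\right) = \left(-22196\right) \left(- \frac{4067033}{147}\right) = \frac{90271864468}{147}$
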